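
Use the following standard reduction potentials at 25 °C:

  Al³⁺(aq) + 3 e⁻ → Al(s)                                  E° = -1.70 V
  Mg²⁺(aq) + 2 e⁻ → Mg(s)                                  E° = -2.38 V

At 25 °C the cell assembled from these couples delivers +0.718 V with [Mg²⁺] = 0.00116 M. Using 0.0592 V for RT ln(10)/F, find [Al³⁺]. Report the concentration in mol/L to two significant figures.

0.0033 M

Al³⁺/Al is the cathode, Mg²⁺/Mg the anode: E°cell = +0.68 V, n = 6.
Overall reaction: 2 Al³⁺(aq) + 3 Mg(s) → 2 Al(s) + 3 Mg²⁺(aq); Q = [Mg²⁺]^3/[Al³⁺]^2.
From E = E° − (0.0592/n) log Q: log Q = (E° − E)·n/0.0592 = (+0.68 − (+0.718))·6/0.0592 = -3.8514.
So 2·log[Al³⁺] = 3·log(0.00116) − log Q = -8.8066 − (-3.8514) = -4.9552; log[Al³⁺] = -4.9552 / 2 = -2.4776; [Al³⁺] = 10^(-2.4776) ≈ 0.0033 M.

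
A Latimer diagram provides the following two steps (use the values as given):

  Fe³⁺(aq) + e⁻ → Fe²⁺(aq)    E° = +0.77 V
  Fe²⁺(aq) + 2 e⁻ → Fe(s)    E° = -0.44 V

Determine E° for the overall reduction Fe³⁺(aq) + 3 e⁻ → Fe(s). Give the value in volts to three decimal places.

Since ΔG° = −nFE° is additive over sequential reductions, n₃E°₃ = n₁E°₁ + n₂E°₂.
E°₃ = (1×+0.77 + 2×-0.44) / 3 = (-0.110) / 3 = -0.037 V.
Simply averaging or adding the two E° values would be wrong; the electron-weighted sum is required.

-0.037 V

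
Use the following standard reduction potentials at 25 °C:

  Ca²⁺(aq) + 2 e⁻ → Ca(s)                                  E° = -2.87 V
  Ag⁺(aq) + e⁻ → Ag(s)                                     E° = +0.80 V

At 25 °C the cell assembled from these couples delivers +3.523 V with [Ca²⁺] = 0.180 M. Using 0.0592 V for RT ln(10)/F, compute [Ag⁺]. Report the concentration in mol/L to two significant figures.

Ag⁺/Ag is the cathode, Ca²⁺/Ca the anode: E°cell = +3.67 V, n = 2.
Overall reaction: 2 Ag⁺(aq) + Ca(s) → 2 Ag(s) + Ca²⁺(aq); Q = [Ca²⁺]^1/[Ag⁺]^2.
From E = E° − (0.0592/n) log Q: log Q = (E° − E)·n/0.0592 = (+3.67 − (+3.523))·2/0.0592 = 4.9662.
So 2·log[Ag⁺] = 1·log(0.18) − log Q = -0.7447 − (4.9662) = -5.7109; log[Ag⁺] = -5.7109 / 2 = -2.8554; [Ag⁺] = 10^(-2.8554) ≈ 0.0014 M.

0.0014 M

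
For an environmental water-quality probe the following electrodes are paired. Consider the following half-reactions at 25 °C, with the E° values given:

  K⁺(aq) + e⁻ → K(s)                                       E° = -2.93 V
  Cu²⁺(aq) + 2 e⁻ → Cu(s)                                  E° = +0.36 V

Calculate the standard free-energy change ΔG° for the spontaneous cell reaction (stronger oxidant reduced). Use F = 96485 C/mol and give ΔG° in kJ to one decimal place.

Cu²⁺/Cu (E° = +0.36 V) is the cathode; K⁺/K (E° = -2.93 V) is the anode, so E°cell = +3.29 V.
Balancing electrons gives n = 2 (lcm of 2 and 1).
ΔG° = −nFE° = −(2)(96485)(+3.29) = -634,871 J = -634.9 kJ.

-634.9 kJ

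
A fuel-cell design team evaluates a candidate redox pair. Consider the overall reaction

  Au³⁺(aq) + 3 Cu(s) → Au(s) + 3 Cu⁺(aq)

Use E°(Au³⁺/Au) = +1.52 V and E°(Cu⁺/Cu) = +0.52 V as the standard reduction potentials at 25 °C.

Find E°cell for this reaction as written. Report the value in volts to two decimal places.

+1.00 V

The Au³⁺/Au couple has the higher reduction potential, so it is the cathode; Cu⁺/Cu is oxidised at the anode.
E°cell = E°(cathode) − E°(anode) = (+1.52) − (+0.52) = +1.00 V.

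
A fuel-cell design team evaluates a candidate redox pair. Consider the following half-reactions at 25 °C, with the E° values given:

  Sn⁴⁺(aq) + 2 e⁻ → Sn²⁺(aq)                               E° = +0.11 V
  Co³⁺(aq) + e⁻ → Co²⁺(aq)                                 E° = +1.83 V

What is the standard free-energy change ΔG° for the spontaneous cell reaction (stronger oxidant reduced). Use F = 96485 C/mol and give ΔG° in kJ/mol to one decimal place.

Co³⁺/Co²⁺ (E° = +1.83 V) is the cathode; Sn⁴⁺/Sn²⁺ (E° = +0.11 V) is the anode, so E°cell = +1.72 V.
Balancing electrons gives n = 2 (lcm of 1 and 2).
ΔG° = −nFE° = −(2)(96485)(+1.72) = -331,908 J = -331.9 kJ/mol.

-331.9 kJ/mol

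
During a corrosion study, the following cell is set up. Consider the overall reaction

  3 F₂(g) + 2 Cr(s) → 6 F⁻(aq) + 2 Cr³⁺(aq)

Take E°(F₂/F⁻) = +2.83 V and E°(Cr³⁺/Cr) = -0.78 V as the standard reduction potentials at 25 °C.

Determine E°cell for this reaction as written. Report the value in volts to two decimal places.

+3.61 V

The F₂/F⁻ couple has the higher reduction potential, so it is the cathode; Cr³⁺/Cr is oxidised at the anode.
E°cell = E°(cathode) − E°(anode) = (+2.83) − (-0.78) = +3.61 V.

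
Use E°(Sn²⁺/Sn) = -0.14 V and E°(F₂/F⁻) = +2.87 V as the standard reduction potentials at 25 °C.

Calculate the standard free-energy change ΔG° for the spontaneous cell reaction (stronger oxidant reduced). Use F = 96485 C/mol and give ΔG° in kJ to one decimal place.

F₂/F⁻ (E° = +2.87 V) is the cathode; Sn²⁺/Sn (E° = -0.14 V) is the anode, so E°cell = +3.01 V.
Balancing electrons gives n = 2 (lcm of 2 and 2).
ΔG° = −nFE° = −(2)(96485)(+3.01) = -580,840 J = -580.8 kJ.

-580.8 kJ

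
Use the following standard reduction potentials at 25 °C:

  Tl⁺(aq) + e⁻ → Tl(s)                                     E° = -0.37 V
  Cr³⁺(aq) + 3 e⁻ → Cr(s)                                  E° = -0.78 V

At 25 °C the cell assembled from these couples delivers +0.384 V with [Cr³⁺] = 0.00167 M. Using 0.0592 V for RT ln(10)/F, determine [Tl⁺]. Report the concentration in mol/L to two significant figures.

Tl⁺/Tl is the cathode, Cr³⁺/Cr the anode: E°cell = +0.41 V, n = 3.
Overall reaction: 3 Tl⁺(aq) + Cr(s) → 3 Tl(s) + Cr³⁺(aq); Q = [Cr³⁺]^1/[Tl⁺]^3.
From E = E° − (0.0592/n) log Q: log Q = (E° − E)·n/0.0592 = (+0.41 − (+0.384))·3/0.0592 = 1.3176.
So 3·log[Tl⁺] = 1·log(0.00167) − log Q = -2.7773 − (1.3176) = -4.0949; log[Tl⁺] = -4.0949 / 3 = -1.3650; [Tl⁺] = 10^(-1.3650) ≈ 0.043 M.

0.043 M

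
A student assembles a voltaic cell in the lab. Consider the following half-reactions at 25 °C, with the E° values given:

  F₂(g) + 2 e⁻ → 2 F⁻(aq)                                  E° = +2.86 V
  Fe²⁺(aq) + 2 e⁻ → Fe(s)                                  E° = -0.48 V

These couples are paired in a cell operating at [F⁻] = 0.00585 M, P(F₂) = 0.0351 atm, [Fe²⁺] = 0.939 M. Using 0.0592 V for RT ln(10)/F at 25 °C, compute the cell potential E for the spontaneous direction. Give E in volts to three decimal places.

F₂/F⁻ is the cathode (higher E°), Fe²⁺/Fe the anode: E°cell = +2.86 − (-0.48) = +3.34 V, n = 2.
Overall: F₂(g) + Fe(s) → 2 F⁻(aq) + Fe²⁺(aq)
Q = [F⁻]^2·[Fe²⁺] / (P(F₂)); log Q = -3.038.
E = E° − (0.0592/n) log Q = +3.34 − (0.0592/2)(-3.038) = +3.430 V.

+3.430 V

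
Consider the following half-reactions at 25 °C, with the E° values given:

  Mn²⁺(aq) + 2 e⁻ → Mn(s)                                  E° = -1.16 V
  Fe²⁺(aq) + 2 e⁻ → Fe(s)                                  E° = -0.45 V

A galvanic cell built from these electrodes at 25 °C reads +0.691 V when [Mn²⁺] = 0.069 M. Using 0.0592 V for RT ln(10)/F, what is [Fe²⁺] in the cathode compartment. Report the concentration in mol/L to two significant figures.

Fe²⁺/Fe is the cathode, Mn²⁺/Mn the anode: E°cell = +0.71 V, n = 2.
Overall reaction: Fe²⁺(aq) + Mn(s) → Fe(s) + Mn²⁺(aq); Q = [Mn²⁺]^1/[Fe²⁺]^1.
From E = E° − (0.0592/n) log Q: log Q = (E° − E)·n/0.0592 = (+0.71 − (+0.691))·2/0.0592 = 0.6419.
So 1·log[Fe²⁺] = 1·log(0.069) − log Q = -1.1612 − (0.6419) = -1.8031; [Fe²⁺] = 10^(-1.8031) ≈ 0.016 M.

0.016 M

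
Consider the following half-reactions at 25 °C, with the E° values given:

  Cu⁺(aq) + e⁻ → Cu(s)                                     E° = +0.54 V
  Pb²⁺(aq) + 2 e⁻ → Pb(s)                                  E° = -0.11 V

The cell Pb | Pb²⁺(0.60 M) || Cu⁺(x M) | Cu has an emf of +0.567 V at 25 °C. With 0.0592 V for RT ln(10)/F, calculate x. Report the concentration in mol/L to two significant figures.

Cu⁺/Cu is the cathode, Pb²⁺/Pb the anode: E°cell = +0.65 V, n = 2.
Overall reaction: 2 Cu⁺(aq) + Pb(s) → 2 Cu(s) + Pb²⁺(aq); Q = [Pb²⁺]^1/[Cu⁺]^2.
From E = E° − (0.0592/n) log Q: log Q = (E° − E)·n/0.0592 = (+0.65 − (+0.567))·2/0.0592 = 2.8041.
So 2·log[Cu⁺] = 1·log(0.6) − log Q = -0.2218 − (2.8041) = -3.0259; log[Cu⁺] = -3.0259 / 2 = -1.5130; [Cu⁺] = 10^(-1.5130) ≈ 0.031 M.

0.031 M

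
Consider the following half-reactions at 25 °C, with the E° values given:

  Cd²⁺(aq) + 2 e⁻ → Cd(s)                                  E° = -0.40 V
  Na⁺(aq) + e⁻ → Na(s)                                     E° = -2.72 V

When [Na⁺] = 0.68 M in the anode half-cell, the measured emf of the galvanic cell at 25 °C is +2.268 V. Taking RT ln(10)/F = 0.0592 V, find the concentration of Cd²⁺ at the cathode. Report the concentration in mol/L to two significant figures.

Cd²⁺/Cd is the cathode, Na⁺/Na the anode: E°cell = +2.32 V, n = 2.
Overall reaction: Cd²⁺(aq) + 2 Na(s) → Cd(s) + 2 Na⁺(aq); Q = [Na⁺]^2/[Cd²⁺]^1.
From E = E° − (0.0592/n) log Q: log Q = (E° − E)·n/0.0592 = (+2.32 − (+2.268))·2/0.0592 = 1.7568.
So 1·log[Cd²⁺] = 2·log(0.68) − log Q = -0.3350 − (1.7568) = -2.0918; [Cd²⁺] = 10^(-2.0918) ≈ 0.0081 M.

0.0081 M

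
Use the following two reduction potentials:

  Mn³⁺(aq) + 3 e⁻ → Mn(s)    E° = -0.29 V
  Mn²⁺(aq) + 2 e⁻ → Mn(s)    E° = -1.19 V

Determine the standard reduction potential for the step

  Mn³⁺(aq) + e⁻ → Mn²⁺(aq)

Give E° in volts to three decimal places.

+1.510 V

Sequential free energies add, so n₃E°₃ = n₁E°₁ + n₂E°₂.
With n₃ = 3, and the known step contributing 2×(-1.19) V, the unknown satisfies 1·E° = 3×(-0.29) − 2×(-1.19) = +1.510.
E° = +1.510 / 1 = +1.510 V.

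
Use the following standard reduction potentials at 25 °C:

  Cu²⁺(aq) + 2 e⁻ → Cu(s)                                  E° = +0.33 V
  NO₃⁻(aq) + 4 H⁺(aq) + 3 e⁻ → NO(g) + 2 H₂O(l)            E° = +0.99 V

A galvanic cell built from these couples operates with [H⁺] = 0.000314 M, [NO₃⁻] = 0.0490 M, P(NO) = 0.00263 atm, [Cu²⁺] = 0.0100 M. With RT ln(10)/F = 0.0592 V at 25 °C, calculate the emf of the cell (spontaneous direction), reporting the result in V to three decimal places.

NO₃⁻/NO is the cathode (higher E°), Cu²⁺/Cu the anode: E°cell = +0.99 − (+0.33) = +0.66 V, n = 6.
Overall: 2 NO₃⁻(aq) + 8 H⁺(aq) + 3 Cu(s) → 2 NO(g) + 4 H₂O(l) + 3 Cu²⁺(aq)
Q = P(NO)^2·[Cu²⁺]^3 / ([NO₃⁻]^2·[H⁺]^8); log Q = 19.484.
E = E° − (0.0592/n) log Q = +0.66 − (0.0592/6)(19.484) = +0.468 V.

+0.468 V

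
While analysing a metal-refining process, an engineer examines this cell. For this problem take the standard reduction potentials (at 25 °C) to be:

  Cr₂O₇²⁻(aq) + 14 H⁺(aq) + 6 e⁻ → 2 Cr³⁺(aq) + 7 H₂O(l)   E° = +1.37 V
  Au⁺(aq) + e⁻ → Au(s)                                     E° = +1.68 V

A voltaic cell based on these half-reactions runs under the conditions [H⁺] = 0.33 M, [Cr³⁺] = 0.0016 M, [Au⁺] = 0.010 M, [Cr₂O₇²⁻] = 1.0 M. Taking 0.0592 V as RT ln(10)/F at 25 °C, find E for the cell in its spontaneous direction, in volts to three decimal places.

+0.203 V

Au⁺/Au is the cathode (higher E°), Cr₂O₇²⁻/Cr³⁺ the anode: E°cell = +1.68 − (+1.37) = +0.31 V, n = 6.
Overall: 6 Au⁺(aq) + 2 Cr³⁺(aq) + 7 H₂O(l) → 6 Au(s) + Cr₂O₇²⁻(aq) + 14 H⁺(aq)
Q = [Cr₂O₇²⁻]·[H⁺]^14 / ([Au⁺]^6·[Cr³⁺]^2); log Q = 10.851.
E = E° − (0.0592/n) log Q = +0.31 − (0.0592/6)(10.851) = +0.203 V.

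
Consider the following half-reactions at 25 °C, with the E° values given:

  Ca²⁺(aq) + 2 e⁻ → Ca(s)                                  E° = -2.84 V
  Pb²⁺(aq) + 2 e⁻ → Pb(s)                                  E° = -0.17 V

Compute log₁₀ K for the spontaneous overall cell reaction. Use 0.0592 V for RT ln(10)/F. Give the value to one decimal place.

90.2

Cathode: Pb²⁺/Pb; anode: Ca²⁺/Ca. E°cell = +2.67 V, n = 2.
log K = nE°cell / 0.0592 = (2)(+2.67) / 0.0592 = 90.2.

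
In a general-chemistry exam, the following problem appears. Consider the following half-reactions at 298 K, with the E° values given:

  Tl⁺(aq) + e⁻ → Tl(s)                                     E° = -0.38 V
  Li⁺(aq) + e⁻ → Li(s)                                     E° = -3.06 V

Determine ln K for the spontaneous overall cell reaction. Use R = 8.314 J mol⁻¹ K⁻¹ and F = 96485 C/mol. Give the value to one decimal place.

Cathode: Tl⁺/Tl; anode: Li⁺/Li. E°cell = (-0.38) − (-3.06) = +2.68 V, with n = 1.
ΔG° = −nFE° = −RT ln K, so ln K = nFE°/(RT) = (1)(96485)(+2.68) / ((8.314)(298)) = 104.368.

104.4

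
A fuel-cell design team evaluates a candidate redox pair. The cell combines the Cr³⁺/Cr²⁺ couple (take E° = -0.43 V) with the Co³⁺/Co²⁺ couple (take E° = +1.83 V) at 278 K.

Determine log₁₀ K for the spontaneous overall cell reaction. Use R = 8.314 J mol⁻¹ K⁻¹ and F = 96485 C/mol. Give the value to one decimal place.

Cathode: Co³⁺/Co²⁺; anode: Cr³⁺/Cr²⁺. E°cell = (+1.83) − (-0.43) = +2.26 V, with n = 1.
ΔG° = −nFE° = −RT ln K, so ln K = nFE°/(RT) = (1)(96485)(+2.26) / ((8.314)(278)) = 94.344.
log₁₀ K = 94.344 / ln 10 = 41.0.

41.0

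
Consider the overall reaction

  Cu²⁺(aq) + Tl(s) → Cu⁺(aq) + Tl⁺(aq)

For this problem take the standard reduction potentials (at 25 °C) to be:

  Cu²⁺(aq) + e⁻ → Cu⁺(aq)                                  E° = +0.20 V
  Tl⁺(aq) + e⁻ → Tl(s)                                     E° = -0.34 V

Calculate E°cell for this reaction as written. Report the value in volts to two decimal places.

+0.54 V

The Cu²⁺/Cu⁺ couple has the higher reduction potential, so it is the cathode; Tl⁺/Tl is oxidised at the anode.
E°cell = E°(cathode) − E°(anode) = (+0.20) − (-0.34) = +0.54 V.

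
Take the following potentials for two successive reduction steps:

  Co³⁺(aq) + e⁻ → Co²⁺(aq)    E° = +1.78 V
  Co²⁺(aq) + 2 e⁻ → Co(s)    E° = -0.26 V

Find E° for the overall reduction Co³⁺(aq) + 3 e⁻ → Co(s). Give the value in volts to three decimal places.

+0.420 V

Adding the free-energy changes (−nFE°) of the two steps gives −n₃FE°₃ = −n₁FE°₁ − n₂FE°₂.
E°₃ = (1×+1.78 + 2×-0.26) / 3 = (+1.260) / 3 = +0.420 V.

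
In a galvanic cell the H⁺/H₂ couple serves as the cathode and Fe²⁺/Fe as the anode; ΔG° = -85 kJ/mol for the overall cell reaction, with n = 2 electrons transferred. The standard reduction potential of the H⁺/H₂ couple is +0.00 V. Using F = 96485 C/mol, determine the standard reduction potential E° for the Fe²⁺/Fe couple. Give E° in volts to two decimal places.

-0.44 V

E°cell = −ΔG°/(nF) = −(-85×10³)/((2)(96485)) = +0.440 V.
Since H⁺/H₂ is the cathode and Fe²⁺/Fe the anode, E°cell = E°(H⁺/H₂) − E°(Fe²⁺/Fe).
So E°(Fe²⁺/Fe) = E°(H⁺/H₂) − E°cell = (+0.00) − (+0.440) = -0.44 V.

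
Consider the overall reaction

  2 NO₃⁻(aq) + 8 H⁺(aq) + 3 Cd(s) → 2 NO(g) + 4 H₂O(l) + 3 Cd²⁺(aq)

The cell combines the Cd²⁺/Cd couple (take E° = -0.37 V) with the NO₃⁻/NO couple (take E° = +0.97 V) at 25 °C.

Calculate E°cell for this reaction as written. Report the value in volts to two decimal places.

+1.34 V

The NO₃⁻/NO couple has the higher reduction potential, so it is the cathode; Cd²⁺/Cd is oxidised at the anode.
E°cell = E°(cathode) − E°(anode) = (+0.97) − (-0.37) = +1.34 V.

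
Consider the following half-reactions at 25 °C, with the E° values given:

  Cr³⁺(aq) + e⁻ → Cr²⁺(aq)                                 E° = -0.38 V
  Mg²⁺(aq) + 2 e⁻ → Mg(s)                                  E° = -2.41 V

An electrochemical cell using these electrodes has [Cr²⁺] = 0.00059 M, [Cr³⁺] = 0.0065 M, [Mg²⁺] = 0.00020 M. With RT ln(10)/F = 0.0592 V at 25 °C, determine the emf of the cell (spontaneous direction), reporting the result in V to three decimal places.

+2.201 V

Cr³⁺/Cr²⁺ is the cathode (higher E°), Mg²⁺/Mg the anode: E°cell = -0.38 − (-2.41) = +2.03 V, n = 2.
Overall: 2 Cr³⁺(aq) + Mg(s) → 2 Cr²⁺(aq) + Mg²⁺(aq)
Q = [Cr²⁺]^2·[Mg²⁺] / ([Cr³⁺]^2); log Q = -5.783.
E = E° − (0.0592/n) log Q = +2.03 − (0.0592/2)(-5.783) = +2.201 V.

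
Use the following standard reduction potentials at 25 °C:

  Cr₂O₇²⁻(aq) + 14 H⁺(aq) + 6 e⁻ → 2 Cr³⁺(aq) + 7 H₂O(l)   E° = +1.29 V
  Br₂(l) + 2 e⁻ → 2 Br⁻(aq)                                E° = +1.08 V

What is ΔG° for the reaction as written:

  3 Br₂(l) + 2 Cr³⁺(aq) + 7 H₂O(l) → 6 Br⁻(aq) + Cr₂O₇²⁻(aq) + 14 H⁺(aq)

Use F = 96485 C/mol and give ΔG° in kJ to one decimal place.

As written, Br₂/Br⁻ is reduced (cathode) and Cr₂O₇²⁻/Cr³⁺ is oxidised (anode), so E°cell = (+1.08) − (+1.29) = -0.21 V.
Balancing electrons gives n = 6.
ΔG° = −nFE° = −(6)(96485)(-0.21) = 121,571 J = +121.6 kJ.

+121.6 kJ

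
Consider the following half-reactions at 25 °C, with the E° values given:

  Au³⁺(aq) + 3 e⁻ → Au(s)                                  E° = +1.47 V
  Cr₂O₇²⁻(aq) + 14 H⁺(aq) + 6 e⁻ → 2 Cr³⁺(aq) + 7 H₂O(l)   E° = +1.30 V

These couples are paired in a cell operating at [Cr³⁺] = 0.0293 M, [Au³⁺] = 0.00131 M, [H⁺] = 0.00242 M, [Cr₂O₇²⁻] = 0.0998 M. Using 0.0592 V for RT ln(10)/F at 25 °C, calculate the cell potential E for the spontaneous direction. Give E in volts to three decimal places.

Au³⁺/Au is the cathode (higher E°), Cr₂O₇²⁻/Cr³⁺ the anode: E°cell = +1.47 − (+1.30) = +0.17 V, n = 6.
Overall: 2 Au³⁺(aq) + 2 Cr³⁺(aq) + 7 H₂O(l) → 2 Au(s) + Cr₂O₇²⁻(aq) + 14 H⁺(aq)
Q = [Cr₂O₇²⁻]·[H⁺]^14 / ([Au³⁺]^2·[Cr³⁺]^2); log Q = -28.796.
E = E° − (0.0592/n) log Q = +0.17 − (0.0592/6)(-28.796) = +0.454 V.

+0.454 V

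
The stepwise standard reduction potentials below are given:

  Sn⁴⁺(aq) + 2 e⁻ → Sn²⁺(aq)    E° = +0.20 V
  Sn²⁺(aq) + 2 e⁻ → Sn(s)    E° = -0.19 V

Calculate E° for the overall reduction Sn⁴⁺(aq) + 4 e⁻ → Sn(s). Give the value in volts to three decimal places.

+0.005 V

Standard free energies of sequential steps add: ΔG°₃ = ΔG°₁ + ΔG°₂, so n₃E°₃ = n₁E°₁ + n₂E°₂.
E°₃ = (2×+0.20 + 2×-0.19) / 4 = (+0.020) / 4 = +0.005 V.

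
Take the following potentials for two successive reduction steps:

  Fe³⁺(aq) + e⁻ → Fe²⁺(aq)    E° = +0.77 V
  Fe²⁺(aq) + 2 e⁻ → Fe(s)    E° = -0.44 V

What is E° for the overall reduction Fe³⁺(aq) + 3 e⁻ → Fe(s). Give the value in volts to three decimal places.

-0.037 V

Since ΔG° = −nFE° is additive over sequential reductions, n₃E°₃ = n₁E°₁ + n₂E°₂.
E°₃ = (1×+0.77 + 2×-0.44) / 3 = (-0.110) / 3 = -0.037 V.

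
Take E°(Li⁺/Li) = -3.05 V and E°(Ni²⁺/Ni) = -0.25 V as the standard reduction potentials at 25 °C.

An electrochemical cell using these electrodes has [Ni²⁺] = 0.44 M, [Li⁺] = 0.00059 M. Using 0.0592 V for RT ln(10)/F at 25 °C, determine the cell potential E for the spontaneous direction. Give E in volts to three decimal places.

+2.981 V

Ni²⁺/Ni is the cathode (higher E°), Li⁺/Li the anode: E°cell = -0.25 − (-3.05) = +2.80 V, n = 2.
Overall: Ni²⁺(aq) + 2 Li(s) → Ni(s) + 2 Li⁺(aq)
Q = [Li⁺]^2 / ([Ni²⁺]); log Q = -6.102.
E = E° − (0.0592/n) log Q = +2.80 − (0.0592/2)(-6.102) = +2.981 V.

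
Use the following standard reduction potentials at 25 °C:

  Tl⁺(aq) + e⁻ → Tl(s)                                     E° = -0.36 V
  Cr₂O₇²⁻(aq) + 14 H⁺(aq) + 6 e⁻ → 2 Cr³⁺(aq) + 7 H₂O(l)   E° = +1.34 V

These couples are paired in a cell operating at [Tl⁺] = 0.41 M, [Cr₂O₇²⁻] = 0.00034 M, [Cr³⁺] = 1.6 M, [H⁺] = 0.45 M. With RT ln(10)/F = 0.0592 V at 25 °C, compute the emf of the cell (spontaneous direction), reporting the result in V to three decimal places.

Cr₂O₇²⁻/Cr³⁺ is the cathode (higher E°), Tl⁺/Tl the anode: E°cell = +1.34 − (-0.36) = +1.70 V, n = 6.
Overall: Cr₂O₇²⁻(aq) + 14 H⁺(aq) + 6 Tl(s) → 2 Cr³⁺(aq) + 7 H₂O(l) + 6 Tl⁺(aq)
Q = [Cr³⁺]^2·[Tl⁺]^6 / ([Cr₂O₇²⁻]·[H⁺]^14); log Q = 6.408.
E = E° − (0.0592/n) log Q = +1.70 − (0.0592/6)(6.408) = +1.637 V.

+1.637 V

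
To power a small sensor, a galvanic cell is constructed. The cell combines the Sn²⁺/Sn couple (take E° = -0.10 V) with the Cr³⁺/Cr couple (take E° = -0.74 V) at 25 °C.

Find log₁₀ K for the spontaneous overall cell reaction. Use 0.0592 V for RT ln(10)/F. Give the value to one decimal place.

64.9

Cathode: Sn²⁺/Sn; anode: Cr³⁺/Cr. E°cell = +0.64 V, n = 6.
log K = nE°cell / 0.0592 = (6)(+0.64) / 0.0592 = 64.9.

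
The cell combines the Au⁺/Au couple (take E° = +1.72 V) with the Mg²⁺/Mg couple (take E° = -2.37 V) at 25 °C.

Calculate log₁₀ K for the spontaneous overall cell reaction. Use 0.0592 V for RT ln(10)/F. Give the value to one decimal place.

Cathode: Au⁺/Au; anode: Mg²⁺/Mg. E°cell = +4.09 V, n = 2.
log K = nE°cell / 0.0592 = (2)(+4.09) / 0.0592 = 138.2.

138.2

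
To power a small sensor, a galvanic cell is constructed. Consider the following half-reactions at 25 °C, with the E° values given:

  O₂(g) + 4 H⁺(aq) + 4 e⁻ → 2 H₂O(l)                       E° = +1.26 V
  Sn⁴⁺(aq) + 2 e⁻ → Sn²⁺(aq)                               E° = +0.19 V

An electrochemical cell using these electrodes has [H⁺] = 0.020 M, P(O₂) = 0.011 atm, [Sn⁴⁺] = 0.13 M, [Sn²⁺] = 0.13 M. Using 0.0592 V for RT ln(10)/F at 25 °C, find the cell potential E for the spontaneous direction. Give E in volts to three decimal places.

+0.940 V

O₂/H₂O is the cathode (higher E°), Sn⁴⁺/Sn²⁺ the anode: E°cell = +1.26 − (+0.19) = +1.07 V, n = 4.
Overall: O₂(g) + 4 H⁺(aq) + 2 Sn²⁺(aq) → 2 H₂O(l) + 2 Sn⁴⁺(aq)
Q = [Sn⁴⁺]^2 / (P(O₂)·[H⁺]^4·[Sn²⁺]^2); log Q = 8.754.
E = E° − (0.0592/n) log Q = +1.07 − (0.0592/4)(8.754) = +0.940 V.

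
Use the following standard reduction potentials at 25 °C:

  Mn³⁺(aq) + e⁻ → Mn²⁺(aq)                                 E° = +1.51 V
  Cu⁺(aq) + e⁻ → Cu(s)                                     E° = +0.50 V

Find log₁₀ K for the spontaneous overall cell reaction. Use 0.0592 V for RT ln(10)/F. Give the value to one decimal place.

Cathode: Mn³⁺/Mn²⁺; anode: Cu⁺/Cu. E°cell = +1.01 V, n = 1.
log K = nE°cell / 0.0592 = (1)(+1.01) / 0.0592 = 17.1.

17.1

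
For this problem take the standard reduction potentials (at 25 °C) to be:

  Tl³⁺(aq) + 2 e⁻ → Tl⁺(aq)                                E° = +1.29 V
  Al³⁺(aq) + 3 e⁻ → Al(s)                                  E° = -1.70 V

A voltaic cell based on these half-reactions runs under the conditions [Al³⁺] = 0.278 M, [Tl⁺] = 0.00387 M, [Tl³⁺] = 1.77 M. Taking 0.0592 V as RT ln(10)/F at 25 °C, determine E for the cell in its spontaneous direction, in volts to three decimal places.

+3.080 V

Tl³⁺/Tl⁺ is the cathode (higher E°), Al³⁺/Al the anode: E°cell = +1.29 − (-1.70) = +2.99 V, n = 6.
Overall: 3 Tl³⁺(aq) + 2 Al(s) → 3 Tl⁺(aq) + 2 Al³⁺(aq)
Q = [Tl⁺]^3·[Al³⁺]^2 / ([Tl³⁺]^3); log Q = -9.093.
E = E° − (0.0592/n) log Q = +2.99 − (0.0592/6)(-9.093) = +3.080 V.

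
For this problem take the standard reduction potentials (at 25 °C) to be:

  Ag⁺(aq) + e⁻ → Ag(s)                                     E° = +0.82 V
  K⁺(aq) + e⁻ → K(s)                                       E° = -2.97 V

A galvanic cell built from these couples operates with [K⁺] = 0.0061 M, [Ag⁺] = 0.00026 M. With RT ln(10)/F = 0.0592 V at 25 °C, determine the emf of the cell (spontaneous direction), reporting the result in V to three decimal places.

+3.709 V

Ag⁺/Ag is the cathode (higher E°), K⁺/K the anode: E°cell = +0.82 − (-2.97) = +3.79 V, n = 1.
Overall: Ag⁺(aq) + K(s) → Ag(s) + K⁺(aq)
Q = [K⁺] / ([Ag⁺]); log Q = 1.370.
E = E° − (0.0592/n) log Q = +3.79 − (0.0592/1)(1.370) = +3.709 V.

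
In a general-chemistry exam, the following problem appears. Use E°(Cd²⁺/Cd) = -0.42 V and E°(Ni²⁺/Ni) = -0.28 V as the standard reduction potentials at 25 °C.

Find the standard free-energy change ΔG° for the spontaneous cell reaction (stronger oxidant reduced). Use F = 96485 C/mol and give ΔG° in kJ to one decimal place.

Ni²⁺/Ni (E° = -0.28 V) is the cathode; Cd²⁺/Cd (E° = -0.42 V) is the anode, so E°cell = +0.14 V.
Balancing electrons gives n = 2 (lcm of 2 and 2).
ΔG° = −nFE° = −(2)(96485)(+0.14) = -27,016 J = -27.0 kJ.

-27.0 kJ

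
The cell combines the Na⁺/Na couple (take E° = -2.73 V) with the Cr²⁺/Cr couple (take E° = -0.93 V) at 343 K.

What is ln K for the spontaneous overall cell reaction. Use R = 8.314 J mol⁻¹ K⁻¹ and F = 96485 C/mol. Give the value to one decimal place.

121.8

Cathode: Cr²⁺/Cr; anode: Na⁺/Na. E°cell = (-0.93) − (-2.73) = +1.80 V, with n = 2.
ΔG° = −nFE° = −RT ln K, so ln K = nFE°/(RT) = (2)(96485)(+1.80) / ((8.314)(343)) = 121.803.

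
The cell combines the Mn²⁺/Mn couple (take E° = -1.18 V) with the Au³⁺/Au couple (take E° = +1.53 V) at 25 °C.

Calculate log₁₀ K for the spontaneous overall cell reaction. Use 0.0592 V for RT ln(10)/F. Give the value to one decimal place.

Cathode: Au³⁺/Au; anode: Mn²⁺/Mn. E°cell = +2.71 V, n = 6.
log K = nE°cell / 0.0592 = (6)(+2.71) / 0.0592 = 274.7.

274.7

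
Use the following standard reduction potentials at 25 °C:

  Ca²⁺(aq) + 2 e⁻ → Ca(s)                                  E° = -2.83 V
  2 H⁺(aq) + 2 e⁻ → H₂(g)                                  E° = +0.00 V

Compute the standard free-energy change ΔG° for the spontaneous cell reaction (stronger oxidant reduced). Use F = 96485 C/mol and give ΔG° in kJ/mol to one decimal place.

H⁺/H₂ (E° = +0.00 V) is the cathode; Ca²⁺/Ca (E° = -2.83 V) is the anode, so E°cell = +2.83 V.
Balancing electrons gives n = 2 (lcm of 2 and 2).
ΔG° = −nFE° = −(2)(96485)(+2.83) = -546,105 J = -546.1 kJ/mol.

-546.1 kJ/mol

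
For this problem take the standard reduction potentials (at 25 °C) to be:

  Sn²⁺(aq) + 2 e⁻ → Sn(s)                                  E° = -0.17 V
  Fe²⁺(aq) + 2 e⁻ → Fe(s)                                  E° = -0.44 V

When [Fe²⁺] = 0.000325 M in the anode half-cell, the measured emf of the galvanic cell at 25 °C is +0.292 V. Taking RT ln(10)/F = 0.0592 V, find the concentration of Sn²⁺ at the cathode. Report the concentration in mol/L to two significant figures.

0.0018 M

Sn²⁺/Sn is the cathode, Fe²⁺/Fe the anode: E°cell = +0.27 V, n = 2.
Overall reaction: Sn²⁺(aq) + Fe(s) → Sn(s) + Fe²⁺(aq); Q = [Fe²⁺]^1/[Sn²⁺]^1.
From E = E° − (0.0592/n) log Q: log Q = (E° − E)·n/0.0592 = (+0.27 − (+0.292))·2/0.0592 = -0.7432.
So 1·log[Sn²⁺] = 1·log(0.000325) − log Q = -3.4881 − (-0.7432) = -2.7449; [Sn²⁺] = 10^(-2.7449) ≈ 0.0018 M.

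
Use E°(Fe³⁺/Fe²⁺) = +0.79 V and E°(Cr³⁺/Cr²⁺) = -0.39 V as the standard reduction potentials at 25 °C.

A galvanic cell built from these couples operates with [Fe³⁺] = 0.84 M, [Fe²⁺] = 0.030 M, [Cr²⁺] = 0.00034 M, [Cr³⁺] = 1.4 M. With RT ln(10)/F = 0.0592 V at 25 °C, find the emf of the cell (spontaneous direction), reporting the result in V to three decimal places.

+1.052 V

Fe³⁺/Fe²⁺ is the cathode (higher E°), Cr³⁺/Cr²⁺ the anode: E°cell = +0.79 − (-0.39) = +1.18 V, n = 1.
Overall: Fe³⁺(aq) + Cr²⁺(aq) → Fe²⁺(aq) + Cr³⁺(aq)
Q = [Fe²⁺]·[Cr³⁺] / ([Fe³⁺]·[Cr²⁺]); log Q = 2.167.
E = E° − (0.0592/n) log Q = +1.18 − (0.0592/1)(2.167) = +1.052 V.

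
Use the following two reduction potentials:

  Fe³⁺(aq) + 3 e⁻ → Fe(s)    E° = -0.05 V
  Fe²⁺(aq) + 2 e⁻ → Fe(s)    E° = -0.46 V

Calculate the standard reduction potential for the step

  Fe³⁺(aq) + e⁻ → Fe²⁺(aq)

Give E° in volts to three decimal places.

+0.770 V

Sequential free energies add, so n₃E°₃ = n₁E°₁ + n₂E°₂.
With n₃ = 3, and the known step contributing 2×(-0.46) V, the unknown satisfies 1·E° = 3×(-0.05) − 2×(-0.46) = +0.770.
E° = +0.770 / 1 = +0.770 V.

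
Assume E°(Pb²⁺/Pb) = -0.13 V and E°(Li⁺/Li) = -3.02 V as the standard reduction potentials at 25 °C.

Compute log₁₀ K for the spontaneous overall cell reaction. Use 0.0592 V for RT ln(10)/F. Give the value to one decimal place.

97.6

Cathode: Pb²⁺/Pb; anode: Li⁺/Li. E°cell = +2.89 V, n = 2.
log K = nE°cell / 0.0592 = (2)(+2.89) / 0.0592 = 97.6.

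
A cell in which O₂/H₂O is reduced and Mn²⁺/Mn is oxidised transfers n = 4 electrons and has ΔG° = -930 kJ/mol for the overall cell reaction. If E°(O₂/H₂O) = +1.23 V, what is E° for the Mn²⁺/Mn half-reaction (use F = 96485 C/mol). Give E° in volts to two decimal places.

E°cell = −ΔG°/(nF) = −(-930×10³)/((4)(96485)) = +2.410 V.
Since O₂/H₂O is the cathode and Mn²⁺/Mn the anode, E°cell = E°(O₂/H₂O) − E°(Mn²⁺/Mn).
So E°(Mn²⁺/Mn) = E°(O₂/H₂O) − E°cell = (+1.23) − (+2.410) = -1.18 V.

-1.18 V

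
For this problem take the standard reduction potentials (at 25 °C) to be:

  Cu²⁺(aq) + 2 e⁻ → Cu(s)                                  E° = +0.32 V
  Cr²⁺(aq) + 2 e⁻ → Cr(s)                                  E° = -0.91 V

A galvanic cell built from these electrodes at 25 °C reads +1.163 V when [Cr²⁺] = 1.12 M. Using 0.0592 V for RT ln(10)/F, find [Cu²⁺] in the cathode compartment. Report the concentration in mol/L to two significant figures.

0.0061 M

Cu²⁺/Cu is the cathode, Cr²⁺/Cr the anode: E°cell = +1.23 V, n = 2.
Overall reaction: Cu²⁺(aq) + Cr(s) → Cu(s) + Cr²⁺(aq); Q = [Cr²⁺]^1/[Cu²⁺]^1.
From E = E° − (0.0592/n) log Q: log Q = (E° − E)·n/0.0592 = (+1.23 − (+1.163))·2/0.0592 = 2.2635.
So 1·log[Cu²⁺] = 1·log(1.12) − log Q = 0.0492 − (2.2635) = -2.2143; [Cu²⁺] = 10^(-2.2143) ≈ 0.0061 M.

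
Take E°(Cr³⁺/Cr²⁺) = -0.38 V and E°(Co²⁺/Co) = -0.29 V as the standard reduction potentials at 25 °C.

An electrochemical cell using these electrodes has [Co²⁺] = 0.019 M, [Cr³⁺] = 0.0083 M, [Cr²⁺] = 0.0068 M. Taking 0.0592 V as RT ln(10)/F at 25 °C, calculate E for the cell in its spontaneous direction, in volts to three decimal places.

+0.034 V

Co²⁺/Co is the cathode (higher E°), Cr³⁺/Cr²⁺ the anode: E°cell = -0.29 − (-0.38) = +0.09 V, n = 2.
Overall: Co²⁺(aq) + 2 Cr²⁺(aq) → Co(s) + 2 Cr³⁺(aq)
Q = [Cr³⁺]^2 / ([Co²⁺]·[Cr²⁺]^2); log Q = 1.894.
E = E° − (0.0592/n) log Q = +0.09 − (0.0592/2)(1.894) = +0.034 V.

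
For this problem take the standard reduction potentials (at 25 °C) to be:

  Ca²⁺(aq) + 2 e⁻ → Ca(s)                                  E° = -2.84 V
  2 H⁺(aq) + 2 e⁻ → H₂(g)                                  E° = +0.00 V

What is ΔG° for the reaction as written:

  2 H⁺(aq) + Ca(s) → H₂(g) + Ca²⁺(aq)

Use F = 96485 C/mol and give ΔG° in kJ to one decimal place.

-548.0 kJ

As written, H⁺/H₂ is reduced (cathode) and Ca²⁺/Ca is oxidised (anode), so E°cell = (+0.00) − (-2.84) = +2.84 V.
Balancing electrons gives n = 2.
ΔG° = −nFE° = −(2)(96485)(+2.84) = -548,035 J = -548.0 kJ.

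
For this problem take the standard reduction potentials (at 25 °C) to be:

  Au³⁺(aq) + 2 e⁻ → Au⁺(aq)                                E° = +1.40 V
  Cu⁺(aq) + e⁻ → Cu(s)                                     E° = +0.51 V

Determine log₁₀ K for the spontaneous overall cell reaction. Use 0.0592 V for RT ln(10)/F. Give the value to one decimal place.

Cathode: Au³⁺/Au⁺; anode: Cu⁺/Cu. E°cell = +0.89 V, n = 2.
log K = nE°cell / 0.0592 = (2)(+0.89) / 0.0592 = 30.1.

30.1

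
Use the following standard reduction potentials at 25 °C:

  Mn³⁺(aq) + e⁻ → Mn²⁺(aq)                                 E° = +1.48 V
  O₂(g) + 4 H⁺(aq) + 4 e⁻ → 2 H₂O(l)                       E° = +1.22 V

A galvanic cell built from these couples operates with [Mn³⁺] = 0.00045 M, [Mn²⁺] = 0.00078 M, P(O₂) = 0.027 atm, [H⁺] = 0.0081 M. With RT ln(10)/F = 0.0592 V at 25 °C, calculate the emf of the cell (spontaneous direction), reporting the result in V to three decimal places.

+0.393 V

Mn³⁺/Mn²⁺ is the cathode (higher E°), O₂/H₂O the anode: E°cell = +1.48 − (+1.22) = +0.26 V, n = 4.
Overall: 4 Mn³⁺(aq) + 2 H₂O(l) → 4 Mn²⁺(aq) + O₂(g) + 4 H⁺(aq)
Q = [Mn²⁺]^4·P(O₂)·[H⁺]^4 / ([Mn³⁺]^4); log Q = -8.979.
E = E° − (0.0592/n) log Q = +0.26 − (0.0592/4)(-8.979) = +0.393 V.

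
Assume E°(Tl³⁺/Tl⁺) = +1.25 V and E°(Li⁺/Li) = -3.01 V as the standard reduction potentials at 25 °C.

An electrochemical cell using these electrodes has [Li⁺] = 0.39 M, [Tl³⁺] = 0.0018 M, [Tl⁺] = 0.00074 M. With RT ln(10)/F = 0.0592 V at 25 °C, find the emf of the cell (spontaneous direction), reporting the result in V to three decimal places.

+4.296 V

Tl³⁺/Tl⁺ is the cathode (higher E°), Li⁺/Li the anode: E°cell = +1.25 − (-3.01) = +4.26 V, n = 2.
Overall: Tl³⁺(aq) + 2 Li(s) → Tl⁺(aq) + 2 Li⁺(aq)
Q = [Tl⁺]·[Li⁺]^2 / ([Tl³⁺]); log Q = -1.204.
E = E° − (0.0592/n) log Q = +4.26 − (0.0592/2)(-1.204) = +4.296 V.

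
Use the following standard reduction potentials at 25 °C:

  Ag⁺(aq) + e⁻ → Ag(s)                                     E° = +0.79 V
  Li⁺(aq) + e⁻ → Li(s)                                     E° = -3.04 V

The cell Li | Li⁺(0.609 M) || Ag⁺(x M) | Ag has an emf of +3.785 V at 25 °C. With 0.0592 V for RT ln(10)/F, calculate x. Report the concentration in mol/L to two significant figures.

Ag⁺/Ag is the cathode, Li⁺/Li the anode: E°cell = +3.83 V, n = 1.
Overall reaction: Ag⁺(aq) + Li(s) → Ag(s) + Li⁺(aq); Q = [Li⁺]^1/[Ag⁺]^1.
From E = E° − (0.0592/n) log Q: log Q = (E° − E)·n/0.0592 = (+3.83 − (+3.785))·1/0.0592 = 0.7601.
So 1·log[Ag⁺] = 1·log(0.609) − log Q = -0.2154 − (0.7601) = -0.9755; [Ag⁺] = 10^(-0.9755) ≈ 0.11 M.

0.11 M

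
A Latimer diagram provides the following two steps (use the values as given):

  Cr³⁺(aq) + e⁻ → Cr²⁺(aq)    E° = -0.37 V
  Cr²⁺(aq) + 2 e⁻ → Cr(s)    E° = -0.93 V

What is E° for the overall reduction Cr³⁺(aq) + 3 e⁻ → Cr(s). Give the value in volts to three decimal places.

-0.743 V

Standard free energies of sequential steps add: ΔG°₃ = ΔG°₁ + ΔG°₂, so n₃E°₃ = n₁E°₁ + n₂E°₂.
E°₃ = (1×-0.37 + 2×-0.93) / 3 = (-2.230) / 3 = -0.743 V.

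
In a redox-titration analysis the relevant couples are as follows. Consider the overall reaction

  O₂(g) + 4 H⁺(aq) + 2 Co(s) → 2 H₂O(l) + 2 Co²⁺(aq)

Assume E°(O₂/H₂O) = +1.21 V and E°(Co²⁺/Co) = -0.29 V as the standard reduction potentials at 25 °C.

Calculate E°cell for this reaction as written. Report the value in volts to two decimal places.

The O₂/H₂O couple has the higher reduction potential, so it is the cathode; Co²⁺/Co is oxidised at the anode.
E°cell = E°(cathode) − E°(anode) = (+1.21) − (-0.29) = +1.50 V.

+1.50 V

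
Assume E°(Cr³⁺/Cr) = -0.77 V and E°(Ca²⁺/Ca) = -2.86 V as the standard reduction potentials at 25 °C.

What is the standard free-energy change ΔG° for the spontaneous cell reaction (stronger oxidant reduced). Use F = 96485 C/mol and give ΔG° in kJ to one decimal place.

Cr³⁺/Cr (E° = -0.77 V) is the cathode; Ca²⁺/Ca (E° = -2.86 V) is the anode, so E°cell = +2.09 V.
Balancing electrons gives n = 6 (lcm of 3 and 2).
ΔG° = −nFE° = −(6)(96485)(+2.09) = -1,209,922 J = -1209.9 kJ.

-1209.9 kJ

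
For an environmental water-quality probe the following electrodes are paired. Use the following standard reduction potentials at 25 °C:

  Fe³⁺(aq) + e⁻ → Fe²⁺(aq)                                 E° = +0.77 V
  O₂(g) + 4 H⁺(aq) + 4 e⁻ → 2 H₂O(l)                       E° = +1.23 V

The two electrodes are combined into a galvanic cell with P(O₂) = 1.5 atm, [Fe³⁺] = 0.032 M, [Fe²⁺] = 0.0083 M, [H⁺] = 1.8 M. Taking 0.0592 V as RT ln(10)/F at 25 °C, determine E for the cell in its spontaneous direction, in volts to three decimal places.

+0.443 V

O₂/H₂O is the cathode (higher E°), Fe³⁺/Fe²⁺ the anode: E°cell = +1.23 − (+0.77) = +0.46 V, n = 4.
Overall: O₂(g) + 4 H⁺(aq) + 4 Fe²⁺(aq) → 2 H₂O(l) + 4 Fe³⁺(aq)
Q = [Fe³⁺]^4 / (P(O₂)·[H⁺]^4·[Fe²⁺]^4); log Q = 1.147.
E = E° − (0.0592/n) log Q = +0.46 − (0.0592/4)(1.147) = +0.443 V.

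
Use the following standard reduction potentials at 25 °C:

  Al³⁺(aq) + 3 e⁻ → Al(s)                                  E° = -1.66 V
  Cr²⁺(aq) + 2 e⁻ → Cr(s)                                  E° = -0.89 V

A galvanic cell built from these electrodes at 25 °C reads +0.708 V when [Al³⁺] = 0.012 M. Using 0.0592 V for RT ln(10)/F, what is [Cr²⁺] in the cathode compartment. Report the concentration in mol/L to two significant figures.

Cr²⁺/Cr is the cathode, Al³⁺/Al the anode: E°cell = +0.77 V, n = 6.
Overall reaction: 3 Cr²⁺(aq) + 2 Al(s) → 3 Cr(s) + 2 Al³⁺(aq); Q = [Al³⁺]^2/[Cr²⁺]^3.
From E = E° − (0.0592/n) log Q: log Q = (E° − E)·n/0.0592 = (+0.77 − (+0.708))·6/0.0592 = 6.2838.
So 3·log[Cr²⁺] = 2·log(0.012) − log Q = -3.8416 − (6.2838) = -10.1254; log[Cr²⁺] = -10.1254 / 3 = -3.3751; [Cr²⁺] = 10^(-3.3751) ≈ 0.00042 M.

0.00042 M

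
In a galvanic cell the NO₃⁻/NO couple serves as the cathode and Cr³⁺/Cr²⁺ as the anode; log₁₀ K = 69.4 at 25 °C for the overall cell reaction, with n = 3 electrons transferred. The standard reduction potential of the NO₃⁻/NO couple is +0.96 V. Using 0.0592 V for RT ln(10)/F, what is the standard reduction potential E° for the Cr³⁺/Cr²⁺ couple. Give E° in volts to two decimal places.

-0.41 V

E°cell = (0.0592/n)·log K = (0.0592/3)(69.4) = +1.369 V.
Since NO₃⁻/NO is the cathode and Cr³⁺/Cr²⁺ the anode, E°cell = E°(NO₃⁻/NO) − E°(Cr³⁺/Cr²⁺).
So E°(Cr³⁺/Cr²⁺) = E°(NO₃⁻/NO) − E°cell = (+0.96) − (+1.369) = -0.41 V.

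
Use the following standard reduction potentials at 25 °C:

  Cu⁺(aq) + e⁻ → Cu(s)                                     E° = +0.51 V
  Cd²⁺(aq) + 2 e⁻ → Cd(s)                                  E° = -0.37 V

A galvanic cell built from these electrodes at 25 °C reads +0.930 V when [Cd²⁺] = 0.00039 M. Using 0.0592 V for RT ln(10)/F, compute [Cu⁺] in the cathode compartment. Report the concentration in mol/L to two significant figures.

Cu⁺/Cu is the cathode, Cd²⁺/Cd the anode: E°cell = +0.88 V, n = 2.
Overall reaction: 2 Cu⁺(aq) + Cd(s) → 2 Cu(s) + Cd²⁺(aq); Q = [Cd²⁺]^1/[Cu⁺]^2.
From E = E° − (0.0592/n) log Q: log Q = (E° − E)·n/0.0592 = (+0.88 − (+0.930))·2/0.0592 = -1.6892.
So 2·log[Cu⁺] = 1·log(0.00039) − log Q = -3.4089 − (-1.6892) = -1.7197; log[Cu⁺] = -1.7197 / 2 = -0.8599; [Cu⁺] = 10^(-0.8599) ≈ 0.14 M.

0.14 M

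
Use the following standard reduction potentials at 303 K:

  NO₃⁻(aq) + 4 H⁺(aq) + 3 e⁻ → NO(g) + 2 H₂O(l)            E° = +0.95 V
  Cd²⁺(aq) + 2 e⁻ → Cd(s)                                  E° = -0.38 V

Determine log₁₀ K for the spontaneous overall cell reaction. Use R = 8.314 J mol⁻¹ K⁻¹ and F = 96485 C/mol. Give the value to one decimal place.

132.7

Cathode: NO₃⁻/NO; anode: Cd²⁺/Cd. E°cell = (+0.95) − (-0.38) = +1.33 V, with n = 6.
ΔG° = −nFE° = −RT ln K, so ln K = nFE°/(RT) = (6)(96485)(+1.33) / ((8.314)(303)) = 305.640.
log₁₀ K = 305.640 / ln 10 = 132.7.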